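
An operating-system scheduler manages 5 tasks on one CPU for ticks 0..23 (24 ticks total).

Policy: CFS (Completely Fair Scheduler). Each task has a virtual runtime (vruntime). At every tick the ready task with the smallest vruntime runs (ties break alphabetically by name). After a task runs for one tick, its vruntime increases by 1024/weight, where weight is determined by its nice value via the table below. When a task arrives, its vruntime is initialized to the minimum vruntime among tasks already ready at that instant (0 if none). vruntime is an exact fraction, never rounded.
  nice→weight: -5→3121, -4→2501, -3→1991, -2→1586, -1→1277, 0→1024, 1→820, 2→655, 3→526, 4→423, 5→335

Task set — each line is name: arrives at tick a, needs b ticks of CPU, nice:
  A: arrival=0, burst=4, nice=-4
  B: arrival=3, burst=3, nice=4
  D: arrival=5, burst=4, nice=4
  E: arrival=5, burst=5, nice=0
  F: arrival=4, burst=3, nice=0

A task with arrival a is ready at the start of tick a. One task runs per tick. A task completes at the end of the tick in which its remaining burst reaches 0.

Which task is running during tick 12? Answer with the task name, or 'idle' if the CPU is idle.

t=0: vr[A=0] → run A
t=1: vr[A=1024/2501] → run A
t=2: vr[A=2048/2501] → run A
t=3: vr[A=3072/2501 B=3072/2501] → run A
t=4: vr[B=3072/2501 F=3072/2501] → run B
t=5: vr[B=3860480/1057923 D=3072/2501 E=3072/2501 F=3072/2501] → run D
t=6: vr[B=3860480/1057923 D=3860480/1057923 E=3072/2501 F=3072/2501] → run E
t=7: vr[B=3860480/1057923 D=3860480/1057923 E=5573/2501 F=3072/2501] → run F
t=8: vr[B=3860480/1057923 D=3860480/1057923 E=5573/2501 F=5573/2501] → run E
t=9: vr[B=3860480/1057923 D=3860480/1057923 E=8074/2501 F=5573/2501] → run F
t=10: vr[B=3860480/1057923 D=3860480/1057923 E=8074/2501 F=8074/2501] → run E
t=11: vr[B=3860480/1057923 D=3860480/1057923 E=10575/2501 F=8074/2501] → run F
t=12: vr[B=3860480/1057923 D=3860480/1057923 E=10575/2501] → run B
t=13: vr[B=6421504/1057923 D=3860480/1057923 E=10575/2501] → run D
t=14: vr[B=6421504/1057923 D=6421504/1057923 E=10575/2501] → run E
t=15: vr[B=6421504/1057923 D=6421504/1057923 E=13076/2501] → run E
t=16: vr[B=6421504/1057923 D=6421504/1057923] → run B
t=17: vr[D=6421504/1057923] → run D
t=18: vr[D=2994176/352641] → run D
t=19: (idle)
t=20: (idle)
t=21: (idle)
t=22: (idle)
t=23: (idle)

running at tick 12 = B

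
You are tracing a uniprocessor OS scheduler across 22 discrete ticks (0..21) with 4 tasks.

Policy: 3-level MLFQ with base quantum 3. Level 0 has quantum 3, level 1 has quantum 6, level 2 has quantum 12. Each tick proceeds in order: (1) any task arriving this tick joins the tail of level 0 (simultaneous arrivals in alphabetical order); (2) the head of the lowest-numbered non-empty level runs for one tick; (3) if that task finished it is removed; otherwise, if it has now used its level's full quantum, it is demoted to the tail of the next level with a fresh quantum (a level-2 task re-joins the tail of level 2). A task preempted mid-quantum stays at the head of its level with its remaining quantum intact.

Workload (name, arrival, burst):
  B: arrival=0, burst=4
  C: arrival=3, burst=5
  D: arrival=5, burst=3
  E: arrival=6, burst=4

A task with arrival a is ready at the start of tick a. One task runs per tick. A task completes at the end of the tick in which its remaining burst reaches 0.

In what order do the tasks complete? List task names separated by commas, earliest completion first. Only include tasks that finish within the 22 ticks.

t=0: L0/L1/L2 = B/-/- → run B
t=1: L0/L1/L2 = B/-/- → run B
t=2: L0/L1/L2 = B/-/- → run B
t=3: L0/L1/L2 = C/B/- → run C
t=4: L0/L1/L2 = C/B/- → run C
t=5: L0/L1/L2 = CD/B/- → run C
t=6: L0/L1/L2 = DE/BC/- → run D
t=7: L0/L1/L2 = DE/BC/- → run D
t=8: L0/L1/L2 = DE/BC/- → run D
t=9: L0/L1/L2 = E/BC/- → run E
t=10: L0/L1/L2 = E/BC/- → run E
t=11: L0/L1/L2 = E/BC/- → run E
t=12: L0/L1/L2 = -/BCE/- → run B
t=13: L0/L1/L2 = -/CE/- → run C
t=14: L0/L1/L2 = -/CE/- → run C
t=15: L0/L1/L2 = -/E/- → run E
t=16: (idle)
t=17: (idle)
t=18: (idle)
t=19: (idle)
t=20: (idle)
t=21: (idle)

completion order = D, B, C, E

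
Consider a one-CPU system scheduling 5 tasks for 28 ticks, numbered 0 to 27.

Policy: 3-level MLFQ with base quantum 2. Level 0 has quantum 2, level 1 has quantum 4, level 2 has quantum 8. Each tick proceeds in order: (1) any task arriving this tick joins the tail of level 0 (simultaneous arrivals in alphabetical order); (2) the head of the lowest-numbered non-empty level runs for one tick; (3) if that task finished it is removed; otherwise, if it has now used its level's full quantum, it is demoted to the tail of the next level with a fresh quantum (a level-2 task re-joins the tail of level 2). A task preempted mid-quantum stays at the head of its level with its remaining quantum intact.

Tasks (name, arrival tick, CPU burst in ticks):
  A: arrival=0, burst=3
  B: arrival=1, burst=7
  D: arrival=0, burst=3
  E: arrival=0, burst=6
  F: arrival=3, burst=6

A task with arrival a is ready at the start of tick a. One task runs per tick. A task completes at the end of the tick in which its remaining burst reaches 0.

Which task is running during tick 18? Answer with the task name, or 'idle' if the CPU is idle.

t=0: L0/L1/L2 = ADE/-/- → run A
t=1: L0/L1/L2 = ADEB/-/- → run A
t=2: L0/L1/L2 = DEB/A/- → run D
t=3: L0/L1/L2 = DEBF/A/- → run D
t=4: L0/L1/L2 = EBF/AD/- → run E
t=5: L0/L1/L2 = EBF/AD/- → run E
t=6: L0/L1/L2 = BF/ADE/- → run B
t=7: L0/L1/L2 = BF/ADE/- → run B
t=8: L0/L1/L2 = F/ADEB/- → run F
t=9: L0/L1/L2 = F/ADEB/- → run F
t=10: L0/L1/L2 = -/ADEBF/- → run A
t=11: L0/L1/L2 = -/DEBF/- → run D
t=12: L0/L1/L2 = -/EBF/- → run E
t=13: L0/L1/L2 = -/EBF/- → run E
t=14: L0/L1/L2 = -/EBF/- → run E
t=15: L0/L1/L2 = -/EBF/- → run E
t=16: L0/L1/L2 = -/BF/- → run B
t=17: L0/L1/L2 = -/BF/- → run B
t=18: L0/L1/L2 = -/BF/- → run B
t=19: L0/L1/L2 = -/BF/- → run B
t=20: L0/L1/L2 = -/F/B → run F
t=21: L0/L1/L2 = -/F/B → run F
t=22: L0/L1/L2 = -/F/B → run F
t=23: L0/L1/L2 = -/F/B → run F
t=24: L0/L1/L2 = -/-/B → run B
t=25: (idle)
t=26: (idle)
t=27: (idle)

running at tick 18 = B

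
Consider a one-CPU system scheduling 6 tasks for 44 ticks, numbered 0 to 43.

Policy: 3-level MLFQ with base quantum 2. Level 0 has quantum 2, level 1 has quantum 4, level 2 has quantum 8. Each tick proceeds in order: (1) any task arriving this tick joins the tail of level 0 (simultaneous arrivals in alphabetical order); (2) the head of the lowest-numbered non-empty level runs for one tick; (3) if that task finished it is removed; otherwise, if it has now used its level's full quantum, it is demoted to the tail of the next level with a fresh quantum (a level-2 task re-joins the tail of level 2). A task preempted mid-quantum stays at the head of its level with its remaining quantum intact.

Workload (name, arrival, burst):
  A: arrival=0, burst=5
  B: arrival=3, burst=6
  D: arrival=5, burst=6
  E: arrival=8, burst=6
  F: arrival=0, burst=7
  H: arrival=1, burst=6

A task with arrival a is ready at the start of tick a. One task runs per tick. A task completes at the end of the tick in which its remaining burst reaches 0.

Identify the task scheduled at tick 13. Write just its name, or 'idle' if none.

t=0: L0/L1/L2 = AF/-/- → run A
t=1: L0/L1/L2 = AFH/-/- → run A
t=2: L0/L1/L2 = FH/A/- → run F
t=3: L0/L1/L2 = FHB/A/- → run F
t=4: L0/L1/L2 = HB/AF/- → run H
t=5: L0/L1/L2 = HBD/AF/- → run H
t=6: L0/L1/L2 = BD/AFH/- → run B
t=7: L0/L1/L2 = BD/AFH/- → run B
t=8: L0/L1/L2 = DE/AFHB/- → run D
t=9: L0/L1/L2 = DE/AFHB/- → run D
t=10: L0/L1/L2 = E/AFHBD/- → run E
t=11: L0/L1/L2 = E/AFHBD/- → run E
t=12: L0/L1/L2 = -/AFHBDE/- → run A
t=13: L0/L1/L2 = -/AFHBDE/- → run A
t=14: L0/L1/L2 = -/AFHBDE/- → run A
t=15: L0/L1/L2 = -/FHBDE/- → run F
t=16: L0/L1/L2 = -/FHBDE/- → run F
t=17: L0/L1/L2 = -/FHBDE/- → run F
t=18: L0/L1/L2 = -/FHBDE/- → run F
t=19: L0/L1/L2 = -/HBDE/F → run H
t=20: L0/L1/L2 = -/HBDE/F → run H
t=21: L0/L1/L2 = -/HBDE/F → run H
t=22: L0/L1/L2 = -/HBDE/F → run H
t=23: L0/L1/L2 = -/BDE/F → run B
t=24: L0/L1/L2 = -/BDE/F → run B
t=25: L0/L1/L2 = -/BDE/F → run B
t=26: L0/L1/L2 = -/BDE/F → run B
t=27: L0/L1/L2 = -/DE/F → run D
t=28: L0/L1/L2 = -/DE/F → run D
t=29: L0/L1/L2 = -/DE/F → run D
t=30: L0/L1/L2 = -/DE/F → run D
t=31: L0/L1/L2 = -/E/F → run E
t=32: L0/L1/L2 = -/E/F → run E
t=33: L0/L1/L2 = -/E/F → run E
t=34: L0/L1/L2 = -/E/F → run E
t=35: L0/L1/L2 = -/-/F → run F
t=36: (idle)
t=37: (idle)
t=38: (idle)
t=39: (idle)
t=40: (idle)
t=41: (idle)
t=42: (idle)
t=43: (idle)

running at tick 13 = A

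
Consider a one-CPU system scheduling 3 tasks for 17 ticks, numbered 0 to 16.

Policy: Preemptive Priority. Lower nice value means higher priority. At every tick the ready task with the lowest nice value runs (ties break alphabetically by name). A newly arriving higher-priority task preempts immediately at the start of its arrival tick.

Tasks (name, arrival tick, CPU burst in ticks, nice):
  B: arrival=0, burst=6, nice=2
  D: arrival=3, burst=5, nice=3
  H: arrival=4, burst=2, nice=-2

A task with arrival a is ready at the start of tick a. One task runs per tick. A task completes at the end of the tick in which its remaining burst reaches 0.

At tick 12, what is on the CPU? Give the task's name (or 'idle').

t=0: ready={B} → run B
t=1: ready={B} → run B
t=2: ready={B} → run B
t=3: ready={B,D} → run B
t=4: ready={B,D,H} → run H
t=5: ready={B,D,H} → run H
t=6: ready={B,D} → run B
t=7: ready={B,D} → run B
t=8: ready={D} → run D
t=9: ready={D} → run D
t=10: ready={D} → run D
t=11: ready={D} → run D
t=12: ready={D} → run D
t=13: (idle)
t=14: (idle)
t=15: (idle)
t=16: (idle)

running at tick 12 = D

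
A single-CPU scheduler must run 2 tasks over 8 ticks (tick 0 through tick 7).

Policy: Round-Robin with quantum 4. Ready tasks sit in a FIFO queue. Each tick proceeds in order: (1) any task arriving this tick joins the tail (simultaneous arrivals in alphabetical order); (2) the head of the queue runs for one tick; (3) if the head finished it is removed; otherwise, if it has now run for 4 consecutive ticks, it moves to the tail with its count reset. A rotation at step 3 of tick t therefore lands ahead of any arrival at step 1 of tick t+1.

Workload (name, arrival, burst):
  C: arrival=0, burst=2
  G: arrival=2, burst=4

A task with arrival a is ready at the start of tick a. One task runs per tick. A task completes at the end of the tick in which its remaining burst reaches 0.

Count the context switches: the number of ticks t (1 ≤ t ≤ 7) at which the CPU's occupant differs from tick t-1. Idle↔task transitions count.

context switches = 2

t=0: queue=[C] q_used=0 → run C
t=1: queue=[C] q_used=1 → run C
t=2: queue=[G] q_used=0 → run G
t=3: queue=[G] q_used=1 → run G
t=4: queue=[G] q_used=2 → run G
t=5: queue=[G] q_used=3 → run G
t=6: (idle)
t=7: (idle)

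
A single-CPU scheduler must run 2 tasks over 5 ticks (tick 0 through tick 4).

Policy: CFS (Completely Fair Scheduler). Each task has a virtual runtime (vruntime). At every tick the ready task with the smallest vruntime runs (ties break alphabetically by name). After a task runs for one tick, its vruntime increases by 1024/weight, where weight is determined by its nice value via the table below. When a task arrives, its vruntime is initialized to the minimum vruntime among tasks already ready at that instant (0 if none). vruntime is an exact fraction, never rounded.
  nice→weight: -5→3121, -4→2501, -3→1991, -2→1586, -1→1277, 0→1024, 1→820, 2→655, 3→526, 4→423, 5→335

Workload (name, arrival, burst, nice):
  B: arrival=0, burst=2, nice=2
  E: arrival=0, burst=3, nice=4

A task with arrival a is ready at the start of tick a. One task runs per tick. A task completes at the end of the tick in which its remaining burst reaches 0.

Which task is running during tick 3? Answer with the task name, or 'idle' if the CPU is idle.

running at tick 3 = E

t=0: vr[B=0 E=0] → run B
t=1: vr[B=1024/655 E=0] → run E
t=2: vr[B=1024/655 E=1024/423] → run B
t=3: vr[E=1024/423] → run E
t=4: vr[E=2048/423] → run E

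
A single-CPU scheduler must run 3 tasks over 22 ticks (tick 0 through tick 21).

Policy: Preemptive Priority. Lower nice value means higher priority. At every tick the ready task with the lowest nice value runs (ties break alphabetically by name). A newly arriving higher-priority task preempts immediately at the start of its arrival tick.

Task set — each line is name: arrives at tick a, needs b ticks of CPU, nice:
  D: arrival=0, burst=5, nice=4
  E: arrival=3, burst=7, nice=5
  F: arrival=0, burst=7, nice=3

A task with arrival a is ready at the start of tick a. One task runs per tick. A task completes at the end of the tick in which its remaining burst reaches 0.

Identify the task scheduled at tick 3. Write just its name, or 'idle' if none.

t=0: ready={D,F} → run F
t=1: ready={D,F} → run F
t=2: ready={D,F} → run F
t=3: ready={D,E,F} → run F
t=4: ready={D,E,F} → run F
t=5: ready={D,E,F} → run F
t=6: ready={D,E,F} → run F
t=7: ready={D,E} → run D
t=8: ready={D,E} → run D
t=9: ready={D,E} → run D
t=10: ready={D,E} → run D
t=11: ready={D,E} → run D
t=12: ready={E} → run E
t=13: ready={E} → run E
t=14: ready={E} → run E
t=15: ready={E} → run E
t=16: ready={E} → run E
t=17: ready={E} → run E
t=18: ready={E} → run E
t=19: (idle)
t=20: (idle)
t=21: (idle)

running at tick 3 = F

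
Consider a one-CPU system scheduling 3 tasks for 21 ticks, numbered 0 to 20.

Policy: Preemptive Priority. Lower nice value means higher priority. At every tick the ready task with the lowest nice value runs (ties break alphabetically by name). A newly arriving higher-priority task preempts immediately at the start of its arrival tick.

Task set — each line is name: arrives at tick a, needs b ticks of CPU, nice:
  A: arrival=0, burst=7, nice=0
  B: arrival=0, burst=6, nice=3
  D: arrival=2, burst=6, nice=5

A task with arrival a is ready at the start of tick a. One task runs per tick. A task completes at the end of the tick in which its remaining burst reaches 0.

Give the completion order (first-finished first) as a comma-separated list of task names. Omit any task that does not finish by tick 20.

completion order = A, B, D

t=0: ready={A,B} → run A
t=1: ready={A,B} → run A
t=2: ready={A,B,D} → run A
t=3: ready={A,B,D} → run A
t=4: ready={A,B,D} → run A
t=5: ready={A,B,D} → run A
t=6: ready={A,B,D} → run A
t=7: ready={B,D} → run B
t=8: ready={B,D} → run B
t=9: ready={B,D} → run B
t=10: ready={B,D} → run B
t=11: ready={B,D} → run B
t=12: ready={B,D} → run B
t=13: ready={D} → run D
t=14: ready={D} → run D
t=15: ready={D} → run D
t=16: ready={D} → run D
t=17: ready={D} → run D
t=18: ready={D} → run D
t=19: (idle)
t=20: (idle)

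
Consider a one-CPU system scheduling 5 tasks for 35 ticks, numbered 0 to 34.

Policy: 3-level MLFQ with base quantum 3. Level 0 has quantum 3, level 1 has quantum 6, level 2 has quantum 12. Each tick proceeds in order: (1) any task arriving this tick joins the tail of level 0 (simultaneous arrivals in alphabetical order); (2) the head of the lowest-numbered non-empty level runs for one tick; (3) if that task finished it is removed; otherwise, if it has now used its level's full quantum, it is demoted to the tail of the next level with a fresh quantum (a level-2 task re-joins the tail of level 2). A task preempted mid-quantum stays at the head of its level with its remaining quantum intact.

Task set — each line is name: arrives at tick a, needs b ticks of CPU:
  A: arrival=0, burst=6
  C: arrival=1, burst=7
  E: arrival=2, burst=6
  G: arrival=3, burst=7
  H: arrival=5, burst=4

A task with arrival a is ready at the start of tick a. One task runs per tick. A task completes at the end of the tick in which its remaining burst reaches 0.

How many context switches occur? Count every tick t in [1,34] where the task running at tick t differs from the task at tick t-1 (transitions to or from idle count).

t=0: L0/L1/L2 = A/-/- → run A
t=1: L0/L1/L2 = AC/-/- → run A
t=2: L0/L1/L2 = ACE/-/- → run A
t=3: L0/L1/L2 = CEG/A/- → run C
t=4: L0/L1/L2 = CEG/A/- → run C
t=5: L0/L1/L2 = CEGH/A/- → run C
t=6: L0/L1/L2 = EGH/AC/- → run E
t=7: L0/L1/L2 = EGH/AC/- → run E
t=8: L0/L1/L2 = EGH/AC/- → run E
t=9: L0/L1/L2 = GH/ACE/- → run G
t=10: L0/L1/L2 = GH/ACE/- → run G
t=11: L0/L1/L2 = GH/ACE/- → run G
t=12: L0/L1/L2 = H/ACEG/- → run H
t=13: L0/L1/L2 = H/ACEG/- → run H
t=14: L0/L1/L2 = H/ACEG/- → run H
t=15: L0/L1/L2 = -/ACEGH/- → run A
t=16: L0/L1/L2 = -/ACEGH/- → run A
t=17: L0/L1/L2 = -/ACEGH/- → run A
t=18: L0/L1/L2 = -/CEGH/- → run C
t=19: L0/L1/L2 = -/CEGH/- → run C
t=20: L0/L1/L2 = -/CEGH/- → run C
t=21: L0/L1/L2 = -/CEGH/- → run C
t=22: L0/L1/L2 = -/EGH/- → run E
t=23: L0/L1/L2 = -/EGH/- → run E
t=24: L0/L1/L2 = -/EGH/- → run E
t=25: L0/L1/L2 = -/GH/- → run G
t=26: L0/L1/L2 = -/GH/- → run G
t=27: L0/L1/L2 = -/GH/- → run G
t=28: L0/L1/L2 = -/GH/- → run G
t=29: L0/L1/L2 = -/H/- → run H
t=30: (idle)
t=31: (idle)
t=32: (idle)
t=33: (idle)
t=34: (idle)

context switches = 10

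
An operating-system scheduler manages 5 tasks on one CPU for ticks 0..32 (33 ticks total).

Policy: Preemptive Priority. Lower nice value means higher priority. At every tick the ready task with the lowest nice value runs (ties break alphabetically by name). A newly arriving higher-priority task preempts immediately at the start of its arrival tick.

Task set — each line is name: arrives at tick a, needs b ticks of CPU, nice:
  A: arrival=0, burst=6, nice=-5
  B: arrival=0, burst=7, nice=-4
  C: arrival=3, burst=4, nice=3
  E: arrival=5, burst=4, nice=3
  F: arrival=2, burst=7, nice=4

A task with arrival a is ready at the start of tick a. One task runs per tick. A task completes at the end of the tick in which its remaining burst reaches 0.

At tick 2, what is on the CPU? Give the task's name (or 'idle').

running at tick 2 = A

t=0: ready={A,B} → run A
t=1: ready={A,B} → run A
t=2: ready={A,B,F} → run A
t=3: ready={A,B,C,F} → run A
t=4: ready={A,B,C,F} → run A
t=5: ready={A,B,C,E,F} → run A
t=6: ready={B,C,E,F} → run B
t=7: ready={B,C,E,F} → run B
t=8: ready={B,C,E,F} → run B
t=9: ready={B,C,E,F} → run B
t=10: ready={B,C,E,F} → run B
t=11: ready={B,C,E,F} → run B
t=12: ready={B,C,E,F} → run B
t=13: ready={C,E,F} → run C
t=14: ready={C,E,F} → run C
t=15: ready={C,E,F} → run C
t=16: ready={C,E,F} → run C
t=17: ready={E,F} → run E
t=18: ready={E,F} → run E
t=19: ready={E,F} → run E
t=20: ready={E,F} → run E
t=21: ready={F} → run F
t=22: ready={F} → run F
t=23: ready={F} → run F
t=24: ready={F} → run F
t=25: ready={F} → run F
t=26: ready={F} → run F
t=27: ready={F} → run F
t=28: (idle)
t=29: (idle)
t=30: (idle)
t=31: (idle)
t=32: (idle)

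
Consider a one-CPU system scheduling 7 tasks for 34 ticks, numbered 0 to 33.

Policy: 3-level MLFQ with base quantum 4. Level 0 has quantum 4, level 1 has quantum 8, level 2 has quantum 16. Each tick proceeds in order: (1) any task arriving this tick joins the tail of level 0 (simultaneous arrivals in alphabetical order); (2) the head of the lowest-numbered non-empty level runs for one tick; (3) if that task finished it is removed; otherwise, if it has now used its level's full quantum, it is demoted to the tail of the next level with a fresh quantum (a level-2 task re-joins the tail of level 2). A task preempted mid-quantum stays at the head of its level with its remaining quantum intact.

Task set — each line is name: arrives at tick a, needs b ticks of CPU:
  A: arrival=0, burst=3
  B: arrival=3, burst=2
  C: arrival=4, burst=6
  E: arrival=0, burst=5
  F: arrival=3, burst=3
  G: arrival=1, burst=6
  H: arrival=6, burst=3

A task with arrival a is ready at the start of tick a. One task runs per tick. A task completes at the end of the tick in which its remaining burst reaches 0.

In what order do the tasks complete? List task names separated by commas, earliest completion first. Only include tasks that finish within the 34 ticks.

t=0: L0/L1/L2 = AE/-/- → run A
t=1: L0/L1/L2 = AEG/-/- → run A
t=2: L0/L1/L2 = AEG/-/- → run A
t=3: L0/L1/L2 = EGBF/-/- → run E
t=4: L0/L1/L2 = EGBFC/-/- → run E
t=5: L0/L1/L2 = EGBFC/-/- → run E
t=6: L0/L1/L2 = EGBFCH/-/- → run E
t=7: L0/L1/L2 = GBFCH/E/- → run G
t=8: L0/L1/L2 = GBFCH/E/- → run G
t=9: L0/L1/L2 = GBFCH/E/- → run G
t=10: L0/L1/L2 = GBFCH/E/- → run G
t=11: L0/L1/L2 = BFCH/EG/- → run B
t=12: L0/L1/L2 = BFCH/EG/- → run B
t=13: L0/L1/L2 = FCH/EG/- → run F
t=14: L0/L1/L2 = FCH/EG/- → run F
t=15: L0/L1/L2 = FCH/EG/- → run F
t=16: L0/L1/L2 = CH/EG/- → run C
t=17: L0/L1/L2 = CH/EG/- → run C
t=18: L0/L1/L2 = CH/EG/- → run C
t=19: L0/L1/L2 = CH/EG/- → run C
t=20: L0/L1/L2 = H/EGC/- → run H
t=21: L0/L1/L2 = H/EGC/- → run H
t=22: L0/L1/L2 = H/EGC/- → run H
t=23: L0/L1/L2 = -/EGC/- → run E
t=24: L0/L1/L2 = -/GC/- → run G
t=25: L0/L1/L2 = -/GC/- → run G
t=26: L0/L1/L2 = -/C/- → run C
t=27: L0/L1/L2 = -/C/- → run C
t=28: (idle)
t=29: (idle)
t=30: (idle)
t=31: (idle)
t=32: (idle)
t=33: (idle)

completion order = A, B, F, H, E, G, C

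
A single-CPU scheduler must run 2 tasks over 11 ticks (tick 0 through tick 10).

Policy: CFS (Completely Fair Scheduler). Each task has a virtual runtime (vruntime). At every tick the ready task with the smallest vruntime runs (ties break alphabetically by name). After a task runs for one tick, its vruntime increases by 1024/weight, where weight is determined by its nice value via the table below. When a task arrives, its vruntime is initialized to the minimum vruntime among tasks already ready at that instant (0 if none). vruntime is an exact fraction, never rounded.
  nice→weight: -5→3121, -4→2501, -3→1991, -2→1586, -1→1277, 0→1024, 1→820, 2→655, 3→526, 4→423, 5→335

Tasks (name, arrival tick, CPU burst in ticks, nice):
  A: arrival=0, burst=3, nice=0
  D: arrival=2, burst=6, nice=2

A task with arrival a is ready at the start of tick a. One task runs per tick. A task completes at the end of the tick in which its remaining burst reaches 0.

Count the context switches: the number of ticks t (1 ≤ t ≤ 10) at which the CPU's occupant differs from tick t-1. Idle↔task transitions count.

context switches = 2

t=0: vr[A=0] → run A
t=1: vr[A=1] → run A
t=2: vr[A=2 D=2] → run A
t=3: vr[D=2] → run D
t=4: vr[D=2334/655] → run D
t=5: vr[D=3358/655] → run D
t=6: vr[D=4382/655] → run D
t=7: vr[D=5406/655] → run D
t=8: vr[D=1286/131] → run D
t=9: (idle)
t=10: (idle)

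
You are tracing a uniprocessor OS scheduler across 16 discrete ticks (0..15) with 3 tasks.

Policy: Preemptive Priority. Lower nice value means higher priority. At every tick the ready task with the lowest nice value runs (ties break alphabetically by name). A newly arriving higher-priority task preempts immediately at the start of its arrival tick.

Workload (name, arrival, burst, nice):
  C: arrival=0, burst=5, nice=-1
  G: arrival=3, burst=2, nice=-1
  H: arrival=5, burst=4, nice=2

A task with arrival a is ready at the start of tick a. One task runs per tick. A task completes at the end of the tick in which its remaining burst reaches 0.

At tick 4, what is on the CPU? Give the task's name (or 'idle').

t=0: ready={C} → run C
t=1: ready={C} → run C
t=2: ready={C} → run C
t=3: ready={C,G} → run C
t=4: ready={C,G} → run C
t=5: ready={G,H} → run G
t=6: ready={G,H} → run G
t=7: ready={H} → run H
t=8: ready={H} → run H
t=9: ready={H} → run H
t=10: ready={H} → run H
t=11: (idle)
t=12: (idle)
t=13: (idle)
t=14: (idle)
t=15: (idle)

running at tick 4 = C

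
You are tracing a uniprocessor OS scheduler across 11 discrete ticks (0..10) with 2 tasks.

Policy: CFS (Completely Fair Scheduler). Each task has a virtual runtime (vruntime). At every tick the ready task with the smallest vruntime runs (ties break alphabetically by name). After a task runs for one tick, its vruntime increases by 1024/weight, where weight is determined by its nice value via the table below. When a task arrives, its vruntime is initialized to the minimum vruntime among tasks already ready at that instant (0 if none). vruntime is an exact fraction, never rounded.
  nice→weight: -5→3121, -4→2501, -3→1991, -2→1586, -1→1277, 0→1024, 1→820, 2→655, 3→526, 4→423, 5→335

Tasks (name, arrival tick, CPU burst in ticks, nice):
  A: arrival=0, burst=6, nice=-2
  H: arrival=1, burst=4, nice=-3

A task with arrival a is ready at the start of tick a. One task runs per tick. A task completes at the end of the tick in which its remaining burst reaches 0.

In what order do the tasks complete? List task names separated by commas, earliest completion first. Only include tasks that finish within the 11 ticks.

t=0: vr[A=0] → run A
t=1: vr[A=512/793 H=512/793] → run A
t=2: vr[A=1024/793 H=512/793] → run H
t=3: vr[A=1024/793 H=1831424/1578863] → run H
t=4: vr[A=1024/793 H=2643456/1578863] → run A
t=5: vr[A=1536/793 H=2643456/1578863] → run H
t=6: vr[A=1536/793 H=3455488/1578863] → run A
t=7: vr[A=2048/793 H=3455488/1578863] → run H
t=8: vr[A=2048/793] → run A
t=9: vr[A=2560/793] → run A
t=10: (idle)

completion order = H, A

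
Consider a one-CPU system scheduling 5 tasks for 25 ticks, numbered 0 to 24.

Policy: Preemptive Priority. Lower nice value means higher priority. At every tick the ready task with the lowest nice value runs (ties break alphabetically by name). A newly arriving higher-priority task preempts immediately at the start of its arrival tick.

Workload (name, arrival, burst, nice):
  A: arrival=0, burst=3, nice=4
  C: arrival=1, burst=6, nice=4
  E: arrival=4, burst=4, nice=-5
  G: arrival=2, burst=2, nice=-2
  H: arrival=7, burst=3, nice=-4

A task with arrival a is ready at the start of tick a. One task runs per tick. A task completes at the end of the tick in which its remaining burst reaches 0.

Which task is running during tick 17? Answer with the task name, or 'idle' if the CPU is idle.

running at tick 17 = C

t=0: ready={A} → run A
t=1: ready={A,C} → run A
t=2: ready={A,C,G} → run G
t=3: ready={A,C,G} → run G
t=4: ready={A,C,E} → run E
t=5: ready={A,C,E} → run E
t=6: ready={A,C,E} → run E
t=7: ready={A,C,E,H} → run E
t=8: ready={A,C,H} → run H
t=9: ready={A,C,H} → run H
t=10: ready={A,C,H} → run H
t=11: ready={A,C} → run A
t=12: ready={C} → run C
t=13: ready={C} → run C
t=14: ready={C} → run C
t=15: ready={C} → run C
t=16: ready={C} → run C
t=17: ready={C} → run C
t=18: (idle)
t=19: (idle)
t=20: (idle)
t=21: (idle)
t=22: (idle)
t=23: (idle)
t=24: (idle)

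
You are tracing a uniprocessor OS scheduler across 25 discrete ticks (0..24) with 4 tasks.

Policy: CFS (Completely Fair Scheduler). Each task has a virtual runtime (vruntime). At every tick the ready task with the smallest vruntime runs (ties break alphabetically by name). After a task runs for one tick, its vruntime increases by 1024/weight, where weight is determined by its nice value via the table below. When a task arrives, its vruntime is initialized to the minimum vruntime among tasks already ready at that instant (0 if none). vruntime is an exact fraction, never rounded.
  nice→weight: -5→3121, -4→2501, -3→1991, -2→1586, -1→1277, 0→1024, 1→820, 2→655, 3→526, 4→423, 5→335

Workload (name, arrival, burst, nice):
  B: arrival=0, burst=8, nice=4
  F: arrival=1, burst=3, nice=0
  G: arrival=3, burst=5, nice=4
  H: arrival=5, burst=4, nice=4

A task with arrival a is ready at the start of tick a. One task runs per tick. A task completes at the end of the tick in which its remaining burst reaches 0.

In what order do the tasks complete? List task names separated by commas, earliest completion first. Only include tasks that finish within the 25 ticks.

t=0: vr[B=0] → run B
t=1: vr[B=1024/423 F=1024/423] → run B
t=2: vr[B=2048/423 F=1024/423] → run F
t=3: vr[B=2048/423 F=1447/423 G=1447/423] → run F
t=4: vr[B=2048/423 F=1870/423 G=1447/423] → run G
t=5: vr[B=2048/423 F=1870/423 G=2471/423 H=1870/423] → run F
t=6: vr[B=2048/423 G=2471/423 H=1870/423] → run H
t=7: vr[B=2048/423 G=2471/423 H=2894/423] → run B
t=8: vr[B=1024/141 G=2471/423 H=2894/423] → run G
t=9: vr[B=1024/141 G=1165/141 H=2894/423] → run H
t=10: vr[B=1024/141 G=1165/141 H=1306/141] → run B
t=11: vr[B=4096/423 G=1165/141 H=1306/141] → run G
t=12: vr[B=4096/423 G=4519/423 H=1306/141] → run H
t=13: vr[B=4096/423 G=4519/423 H=4942/423] → run B
t=14: vr[B=5120/423 G=4519/423 H=4942/423] → run G
t=15: vr[B=5120/423 G=5543/423 H=4942/423] → run H
t=16: vr[B=5120/423 G=5543/423] → run B
t=17: vr[B=2048/141 G=5543/423] → run G
t=18: vr[B=2048/141] → run B
t=19: vr[B=7168/423] → run B
t=20: (idle)
t=21: (idle)
t=22: (idle)
t=23: (idle)
t=24: (idle)

completion order = F, H, G, B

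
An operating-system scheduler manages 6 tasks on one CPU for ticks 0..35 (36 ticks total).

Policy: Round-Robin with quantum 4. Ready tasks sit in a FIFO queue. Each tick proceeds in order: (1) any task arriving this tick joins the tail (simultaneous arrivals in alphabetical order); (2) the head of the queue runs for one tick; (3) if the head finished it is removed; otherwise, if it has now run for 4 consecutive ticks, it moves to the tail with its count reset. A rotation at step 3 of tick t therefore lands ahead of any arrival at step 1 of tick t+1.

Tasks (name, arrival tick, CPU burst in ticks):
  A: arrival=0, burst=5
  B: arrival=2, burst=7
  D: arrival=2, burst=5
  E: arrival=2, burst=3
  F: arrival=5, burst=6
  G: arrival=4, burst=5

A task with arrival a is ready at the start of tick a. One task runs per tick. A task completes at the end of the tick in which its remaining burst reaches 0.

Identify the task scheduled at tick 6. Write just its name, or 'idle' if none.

t=0: queue=[A] q_used=0 → run A
t=1: queue=[A] q_used=1 → run A
t=2: queue=[A,B,D,E] q_used=2 → run A
t=3: queue=[A,B,D,E] q_used=3 → run A
t=4: queue=[B,D,E,A,G] q_used=0 → run B
t=5: queue=[B,D,E,A,G,F] q_used=1 → run B
t=6: queue=[B,D,E,A,G,F] q_used=2 → run B
t=7: queue=[B,D,E,A,G,F] q_used=3 → run B
t=8: queue=[D,E,A,G,F,B] q_used=0 → run D
t=9: queue=[D,E,A,G,F,B] q_used=1 → run D
t=10: queue=[D,E,A,G,F,B] q_used=2 → run D
t=11: queue=[D,E,A,G,F,B] q_used=3 → run D
t=12: queue=[E,A,G,F,B,D] q_used=0 → run E
t=13: queue=[E,A,G,F,B,D] q_used=1 → run E
t=14: queue=[E,A,G,F,B,D] q_used=2 → run E
t=15: queue=[A,G,F,B,D] q_used=0 → run A
t=16: queue=[G,F,B,D] q_used=0 → run G
t=17: queue=[G,F,B,D] q_used=1 → run G
t=18: queue=[G,F,B,D] q_used=2 → run G
t=19: queue=[G,F,B,D] q_used=3 → run G
t=20: queue=[F,B,D,G] q_used=0 → run F
t=21: queue=[F,B,D,G] q_used=1 → run F
t=22: queue=[F,B,D,G] q_used=2 → run F
t=23: queue=[F,B,D,G] q_used=3 → run F
t=24: queue=[B,D,G,F] q_used=0 → run B
t=25: queue=[B,D,G,F] q_used=1 → run B
t=26: queue=[B,D,G,F] q_used=2 → run B
t=27: queue=[D,G,F] q_used=0 → run D
t=28: queue=[G,F] q_used=0 → run G
t=29: queue=[F] q_used=0 → run F
t=30: queue=[F] q_used=1 → run F
t=31: (idle)
t=32: (idle)
t=33: (idle)
t=34: (idle)
t=35: (idle)

running at tick 6 = B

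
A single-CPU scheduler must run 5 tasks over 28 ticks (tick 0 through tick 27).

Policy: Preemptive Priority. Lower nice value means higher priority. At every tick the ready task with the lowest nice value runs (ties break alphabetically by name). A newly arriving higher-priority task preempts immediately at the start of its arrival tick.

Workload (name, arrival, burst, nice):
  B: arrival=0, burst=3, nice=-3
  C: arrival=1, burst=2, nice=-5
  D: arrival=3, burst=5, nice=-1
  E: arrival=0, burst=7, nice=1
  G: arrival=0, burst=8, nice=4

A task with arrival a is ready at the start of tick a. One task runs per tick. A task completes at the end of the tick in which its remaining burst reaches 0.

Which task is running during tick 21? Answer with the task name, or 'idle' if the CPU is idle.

running at tick 21 = G

t=0: ready={B,E,G} → run B
t=1: ready={B,C,E,G} → run C
t=2: ready={B,C,E,G} → run C
t=3: ready={B,D,E,G} → run B
t=4: ready={B,D,E,G} → run B
t=5: ready={D,E,G} → run D
t=6: ready={D,E,G} → run D
t=7: ready={D,E,G} → run D
t=8: ready={D,E,G} → run D
t=9: ready={D,E,G} → run D
t=10: ready={E,G} → run E
t=11: ready={E,G} → run E
t=12: ready={E,G} → run E
t=13: ready={E,G} → run E
t=14: ready={E,G} → run E
t=15: ready={E,G} → run E
t=16: ready={E,G} → run E
t=17: ready={G} → run G
t=18: ready={G} → run G
t=19: ready={G} → run G
t=20: ready={G} → run G
t=21: ready={G} → run G
t=22: ready={G} → run G
t=23: ready={G} → run G
t=24: ready={G} → run G
t=25: (idle)
t=26: (idle)
t=27: (idle)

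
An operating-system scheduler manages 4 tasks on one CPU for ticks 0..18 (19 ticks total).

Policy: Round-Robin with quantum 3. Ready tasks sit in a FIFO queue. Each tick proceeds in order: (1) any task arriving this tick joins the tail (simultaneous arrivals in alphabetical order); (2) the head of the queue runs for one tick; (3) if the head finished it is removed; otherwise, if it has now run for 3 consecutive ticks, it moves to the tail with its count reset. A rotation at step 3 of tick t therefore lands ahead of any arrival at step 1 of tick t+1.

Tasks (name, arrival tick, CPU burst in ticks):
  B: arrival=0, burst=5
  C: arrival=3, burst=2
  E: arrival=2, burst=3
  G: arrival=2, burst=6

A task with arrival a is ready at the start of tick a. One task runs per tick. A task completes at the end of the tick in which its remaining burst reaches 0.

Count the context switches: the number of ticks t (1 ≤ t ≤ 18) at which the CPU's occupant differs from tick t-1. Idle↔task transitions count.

context switches = 6

t=0: queue=[B] q_used=0 → run B
t=1: queue=[B] q_used=1 → run B
t=2: queue=[B,E,G] q_used=2 → run B
t=3: queue=[E,G,B,C] q_used=0 → run E
t=4: queue=[E,G,B,C] q_used=1 → run E
t=5: queue=[E,G,B,C] q_used=2 → run E
t=6: queue=[G,B,C] q_used=0 → run G
t=7: queue=[G,B,C] q_used=1 → run G
t=8: queue=[G,B,C] q_used=2 → run G
t=9: queue=[B,C,G] q_used=0 → run B
t=10: queue=[B,C,G] q_used=1 → run B
t=11: queue=[C,G] q_used=0 → run C
t=12: queue=[C,G] q_used=1 → run C
t=13: queue=[G] q_used=0 → run G
t=14: queue=[G] q_used=1 → run G
t=15: queue=[G] q_used=2 → run G
t=16: (idle)
t=17: (idle)
t=18: (idle)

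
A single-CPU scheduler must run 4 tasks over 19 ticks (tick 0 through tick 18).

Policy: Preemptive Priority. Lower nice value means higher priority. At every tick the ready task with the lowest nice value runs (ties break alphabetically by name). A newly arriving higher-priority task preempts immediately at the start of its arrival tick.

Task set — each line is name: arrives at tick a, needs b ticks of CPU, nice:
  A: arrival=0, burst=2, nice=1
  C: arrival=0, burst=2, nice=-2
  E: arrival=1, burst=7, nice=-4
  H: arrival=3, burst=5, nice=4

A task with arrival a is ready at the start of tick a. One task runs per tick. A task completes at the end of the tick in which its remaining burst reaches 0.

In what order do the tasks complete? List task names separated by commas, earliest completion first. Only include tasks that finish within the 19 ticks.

t=0: ready={A,C} → run C
t=1: ready={A,C,E} → run E
t=2: ready={A,C,E} → run E
t=3: ready={A,C,E,H} → run E
t=4: ready={A,C,E,H} → run E
t=5: ready={A,C,E,H} → run E
t=6: ready={A,C,E,H} → run E
t=7: ready={A,C,E,H} → run E
t=8: ready={A,C,H} → run C
t=9: ready={A,H} → run A
t=10: ready={A,H} → run A
t=11: ready={H} → run H
t=12: ready={H} → run H
t=13: ready={H} → run H
t=14: ready={H} → run H
t=15: ready={H} → run H
t=16: (idle)
t=17: (idle)
t=18: (idle)

completion order = E, C, A, H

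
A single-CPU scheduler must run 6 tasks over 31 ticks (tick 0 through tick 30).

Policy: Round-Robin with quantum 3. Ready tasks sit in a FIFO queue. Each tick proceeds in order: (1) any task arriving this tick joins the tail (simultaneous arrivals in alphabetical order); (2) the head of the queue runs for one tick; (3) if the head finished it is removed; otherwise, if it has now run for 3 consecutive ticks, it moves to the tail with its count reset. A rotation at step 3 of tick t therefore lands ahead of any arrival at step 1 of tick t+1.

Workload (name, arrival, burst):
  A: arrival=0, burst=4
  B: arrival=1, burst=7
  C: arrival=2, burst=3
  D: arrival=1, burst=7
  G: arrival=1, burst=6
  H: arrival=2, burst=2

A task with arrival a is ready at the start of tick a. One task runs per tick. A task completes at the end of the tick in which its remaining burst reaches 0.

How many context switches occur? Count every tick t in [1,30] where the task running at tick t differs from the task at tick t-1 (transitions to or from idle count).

t=0: queue=[A] q_used=0 → run A
t=1: queue=[A,B,D,G] q_used=1 → run A
t=2: queue=[A,B,D,G,C,H] q_used=2 → run A
t=3: queue=[B,D,G,C,H,A] q_used=0 → run B
t=4: queue=[B,D,G,C,H,A] q_used=1 → run B
t=5: queue=[B,D,G,C,H,A] q_used=2 → run B
t=6: queue=[D,G,C,H,A,B] q_used=0 → run D
t=7: queue=[D,G,C,H,A,B] q_used=1 → run D
t=8: queue=[D,G,C,H,A,B] q_used=2 → run D
t=9: queue=[G,C,H,A,B,D] q_used=0 → run G
t=10: queue=[G,C,H,A,B,D] q_used=1 → run G
t=11: queue=[G,C,H,A,B,D] q_used=2 → run G
t=12: queue=[C,H,A,B,D,G] q_used=0 → run C
t=13: queue=[C,H,A,B,D,G] q_used=1 → run C
t=14: queue=[C,H,A,B,D,G] q_used=2 → run C
t=15: queue=[H,A,B,D,G] q_used=0 → run H
t=16: queue=[H,A,B,D,G] q_used=1 → run H
t=17: queue=[A,B,D,G] q_used=0 → run A
t=18: queue=[B,D,G] q_used=0 → run B
t=19: queue=[B,D,G] q_used=1 → run B
t=20: queue=[B,D,G] q_used=2 → run B
t=21: queue=[D,G,B] q_used=0 → run D
t=22: queue=[D,G,B] q_used=1 → run D
t=23: queue=[D,G,B] q_used=2 → run D
t=24: queue=[G,B,D] q_used=0 → run G
t=25: queue=[G,B,D] q_used=1 → run G
t=26: queue=[G,B,D] q_used=2 → run G
t=27: queue=[B,D] q_used=0 → run B
t=28: queue=[D] q_used=0 → run D
t=29: (idle)
t=30: (idle)

context switches = 12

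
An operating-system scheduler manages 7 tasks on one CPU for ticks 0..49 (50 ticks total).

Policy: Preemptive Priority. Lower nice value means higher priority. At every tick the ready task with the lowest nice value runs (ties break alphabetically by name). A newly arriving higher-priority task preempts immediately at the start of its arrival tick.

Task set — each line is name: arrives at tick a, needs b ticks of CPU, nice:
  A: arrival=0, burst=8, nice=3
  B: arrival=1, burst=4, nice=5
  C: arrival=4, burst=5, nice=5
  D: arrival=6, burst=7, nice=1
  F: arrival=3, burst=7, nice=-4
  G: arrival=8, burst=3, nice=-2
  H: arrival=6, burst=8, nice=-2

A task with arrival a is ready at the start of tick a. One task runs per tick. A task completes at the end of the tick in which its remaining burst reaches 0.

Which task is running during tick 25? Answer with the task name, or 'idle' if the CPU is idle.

t=0: ready={A} → run A
t=1: ready={A,B} → run A
t=2: ready={A,B} → run A
t=3: ready={A,B,F} → run F
t=4: ready={A,B,C,F} → run F
t=5: ready={A,B,C,F} → run F
t=6: ready={A,B,C,D,F,H} → run F
t=7: ready={A,B,C,D,F,H} → run F
t=8: ready={A,B,C,D,F,G,H} → run F
t=9: ready={A,B,C,D,F,G,H} → run F
t=10: ready={A,B,C,D,G,H} → run G
t=11: ready={A,B,C,D,G,H} → run G
t=12: ready={A,B,C,D,G,H} → run G
t=13: ready={A,B,C,D,H} → run H
t=14: ready={A,B,C,D,H} → run H
t=15: ready={A,B,C,D,H} → run H
t=16: ready={A,B,C,D,H} → run H
t=17: ready={A,B,C,D,H} → run H
t=18: ready={A,B,C,D,H} → run H
t=19: ready={A,B,C,D,H} → run H
t=20: ready={A,B,C,D,H} → run H
t=21: ready={A,B,C,D} → run D
t=22: ready={A,B,C,D} → run D
t=23: ready={A,B,C,D} → run D
t=24: ready={A,B,C,D} → run D
t=25: ready={A,B,C,D} → run D
t=26: ready={A,B,C,D} → run D
t=27: ready={A,B,C,D} → run D
t=28: ready={A,B,C} → run A
t=29: ready={A,B,C} → run A
t=30: ready={A,B,C} → run A
t=31: ready={A,B,C} → run A
t=32: ready={A,B,C} → run A
t=33: ready={B,C} → run B
t=34: ready={B,C} → run B
t=35: ready={B,C} → run B
t=36: ready={B,C} → run B
t=37: ready={C} → run C
t=38: ready={C} → run C
t=39: ready={C} → run C
t=40: ready={C} → run C
t=41: ready={C} → run C
t=42: (idle)
t=43: (idle)
t=44: (idle)
t=45: (idle)
t=46: (idle)
t=47: (idle)
t=48: (idle)
t=49: (idle)

running at tick 25 = D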